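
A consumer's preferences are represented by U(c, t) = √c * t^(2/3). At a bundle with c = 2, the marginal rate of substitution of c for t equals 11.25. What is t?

MU_c = 0.5·c^(-0.5)·t^(2/3) and MU_t = 2/3·√c·t^(-1/3).
MRS = MU_c/MU_t = (0.75)·t/c.
Substitute c = 2: MRS = t/(8/3). Setting t/(8/3) = 11.25 gives t = 11.25·(8/3) = 30.

t = 30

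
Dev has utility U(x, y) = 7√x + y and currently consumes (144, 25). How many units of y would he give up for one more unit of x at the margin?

MU_x = 7/(2√x), MU_y = 1.
MRS = 7/(2√x) ÷ 1.
At (144, 25): MRS = 7/24.
That is, one extra unit of x is worth 7/24 units of y at the margin.

MRS = 7/24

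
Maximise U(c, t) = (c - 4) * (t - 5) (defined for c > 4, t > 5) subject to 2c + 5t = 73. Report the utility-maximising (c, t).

c* = 14, t* = 9

MU_c = (t−5), MU_t = (c−4).
MRS = (t−5)/(c−4).
Tangency: set MRS = p_c/p_t = 2/5 = 0.4.
So (t − 5)/(c − 4) = 0.4, i.e. (t − 5) = 0.4·(c − 4).
Rewrite the budget in excess-of-subsistence terms: 2·(c − 4) + 5·(t − 5) = 73 − 2·4 − 5·5 = 40.
Substituting, 4·(c − 4) = 40, so c − 4 = 10 and c* = 14.
Then t − 5 = 0.4·10 = 4, so t* = 9.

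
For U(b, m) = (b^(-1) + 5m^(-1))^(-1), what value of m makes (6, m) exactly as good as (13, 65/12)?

m = 6

U depends on (b, m) only through S = b^(-1) + 5m^(-1), so equal utility means equal S. At (13, 65/12): S = 1.
With b = 6: 6^(-1) = 1/6, so 5m^(-1) = 1 − 1/6 = 5/6, i.e. m^(-1) = 1/6.
Hence m = 1/(1/6) = 6.
Check: U(6, 6) = 1.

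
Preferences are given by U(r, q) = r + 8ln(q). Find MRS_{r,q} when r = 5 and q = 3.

MU_r = 1, MU_q = 8/q.
MRS = 1 ÷ (8/q).
At (5, 3): MRS = 0.375.
That is, one extra unit of r is worth 0.375 units of q at the margin.

MRS = 0.375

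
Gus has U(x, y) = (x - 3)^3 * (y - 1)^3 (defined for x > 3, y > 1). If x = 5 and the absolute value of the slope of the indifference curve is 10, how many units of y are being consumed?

MU_x = 3·(x−3)^2·(y−1)^3, MU_y = 3·(x−3)^3·(y−1)^2.
MRS = (y−1)/(x−3).
Substitute x = 5: MRS = (y − 1)/2. Setting this equal to 10 gives y − 1 = 10·2 = 20, so y = 21.

y = 21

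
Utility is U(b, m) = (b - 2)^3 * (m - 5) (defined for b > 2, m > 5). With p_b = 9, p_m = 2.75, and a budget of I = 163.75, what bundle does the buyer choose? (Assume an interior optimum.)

MU_b = 3·(b−2)^2·(m−5), MU_m = (b−2)^3.
MRS = (3/1)·(m−5)/(b−2).
Tangency: set MRS = p_b/p_m = 9/2.75 = 36/11.
So (3/1)·(m − 5)/(b − 2) = 36/11, i.e. (m − 5) = (12/11)·(b − 2).
Rewrite the budget in excess-of-subsistence terms: 9·(b − 2) + 2.75·(m − 5) = 163.75 − 9·2 − 2.75·5 = 132.
Substituting, 12·(b − 2) = 132, so b − 2 = 11 and b* = 13.
Then m − 5 = (12/11)·11 = 12, so m* = 17.

b* = 13, m* = 17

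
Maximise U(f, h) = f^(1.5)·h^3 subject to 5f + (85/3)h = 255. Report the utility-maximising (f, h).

f* = 17, h* = 6

MU_f = 1.5·√f·h^3 and MU_h = 3·f^(1.5)·h^2.
MRS = MU_f/MU_h = (0.5)·h/f.
Tangency: set MRS = p_f/p_h = 5/(85/3) = 3/17.
So (0.5)·h/f = 3/17, i.e. h = (6/17)·f.
Substitute into the budget 5·f + (85/3)·h = 255: 15·f = 255, so f* = 17.
Then h* = (6/17)·17 = 6.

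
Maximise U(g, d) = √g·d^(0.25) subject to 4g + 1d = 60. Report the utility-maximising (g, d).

MU_g = 0.5·g^(-0.5)·d^(0.25) and MU_d = 0.25·√g·d^(-0.75).
MRS = MU_g/MU_d = (2)·d/g.
Tangency: set MRS = p_g/p_d = 4/1 = 4.
So (2)·d/g = 4, i.e. d = 2·g.
Substitute into the budget 4·g + 1·d = 60: 6·g = 60, so g* = 10.
Then d* = 2·10 = 20.

g* = 10, d* = 20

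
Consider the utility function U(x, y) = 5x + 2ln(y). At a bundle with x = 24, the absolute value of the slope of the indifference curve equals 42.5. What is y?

MU_x = 5, MU_y = 2/y.
MRS = 5 ÷ (2/y).
MRS depends only on y: 2.5·y = 42.5 ⇒ y = 42.5/2.5 = 17.

y = 17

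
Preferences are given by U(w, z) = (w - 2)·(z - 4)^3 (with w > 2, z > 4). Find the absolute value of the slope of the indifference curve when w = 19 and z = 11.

MU_w = (z−4)^3, MU_z = 3·(w−2)·(z−4)^2.
MRS = (1/3)·(z−4)/(w−2).
At (19, 11): MRS = 7/51.
That is, one extra unit of w is worth 7/51 units of z at the margin.

MRS = 7/51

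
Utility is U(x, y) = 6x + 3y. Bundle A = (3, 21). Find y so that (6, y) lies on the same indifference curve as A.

y = 15

U(3, 21) = 81.
Set U(6, y) = 81 and solve.
6·6 + 3y = 81 ⇒ 3y = 45 ⇒ y = 15.
Check: U(6, 15) = 81.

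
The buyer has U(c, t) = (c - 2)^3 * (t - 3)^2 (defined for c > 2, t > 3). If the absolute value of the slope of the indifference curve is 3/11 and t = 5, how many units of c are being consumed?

MU_c = 3·(c−2)^2·(t−3)^2, MU_t = 2·(c−2)^3·(t−3).
MRS = (3/2)·(t−3)/(c−2).
Substitute t = 5: MRS = 3/(c − 2). Setting this equal to 3/11 gives c − 2 = 3/(3/11) = 11, so c = 13.

c = 13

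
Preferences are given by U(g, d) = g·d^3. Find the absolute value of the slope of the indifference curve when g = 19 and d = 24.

MU_g = d^3 and MU_d = 3·g·d^2.
MRS = MU_g/MU_d = (1/3)·d/g.
At (19, 24): MRS = 8/19.
The indifference curve has slope −8/19 at this bundle.

MRS = 8/19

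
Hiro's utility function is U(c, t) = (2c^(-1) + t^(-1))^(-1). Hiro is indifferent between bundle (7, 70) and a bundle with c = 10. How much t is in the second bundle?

U depends on (c, t) only through S = 2c^(-1) + t^(-1), so equal utility means equal S. At (7, 70): S = 0.3.
With c = 10: 2·10^(-1) = 0.2, so t^(-1) = 0.3 − 0.2 = 0.1.
Hence t = 1/0.1 = 10.
Check: U(10, 10) = 3.3333.

t = 10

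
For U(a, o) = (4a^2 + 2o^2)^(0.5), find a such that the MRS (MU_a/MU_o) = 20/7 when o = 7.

a = 10

For CES with ρ = 2, MRS = (4/2)·(o/a)^(-1).
Setting (4/2)·(7/a)^(-1) = 20/7 gives (7/a)^(-1) = 10/7, so 7/a = 0.7 and a = 10.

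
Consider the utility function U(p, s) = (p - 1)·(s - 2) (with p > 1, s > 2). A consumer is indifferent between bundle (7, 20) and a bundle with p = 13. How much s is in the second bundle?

s = 11

U(7, 20) = 108.
Set U(13, s) = 108 and solve.
With p = 13: (13 − 1) = 12, so (s − 2) = 108/12 = 9.
So s = 2 + 9 = 11.
Check: U(13, 11) = 108.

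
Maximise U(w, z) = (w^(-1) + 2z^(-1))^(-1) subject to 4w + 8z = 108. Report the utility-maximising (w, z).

w* = 9, z* = 9

For CES with ρ = -1, MRS = (1/2)·(z/w)^2.
Tangency: set MRS = p_w/p_z = 4/8 = 0.5.
So (z/w)^2 = 1; taking the square root, z/w = 1, i.e. z = w.
Substitute into the budget 4·w + 8·z = 108: 12·w = 108, so w* = 9 and z* = 9.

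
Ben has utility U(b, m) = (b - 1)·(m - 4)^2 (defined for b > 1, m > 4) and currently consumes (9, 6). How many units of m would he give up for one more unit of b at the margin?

MU_b = (m−4)^2, MU_m = 2·(b−1)·(m−4).
MRS = (1/2)·(m−4)/(b−1).
At (9, 6): MRS = 0.125.
That is, one extra unit of b is worth 0.125 units of m at the margin.

MRS = 0.125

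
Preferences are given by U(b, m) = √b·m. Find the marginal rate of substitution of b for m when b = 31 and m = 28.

MRS = 14/31

MU_b = 0.5·b^(-0.5)·m and MU_m = √b.
MRS = MU_b/MU_m = (0.5)·m/b.
At (31, 28): MRS = 14/31.
So at (31, 28) the consumer would give up 14/31 units of m for one more unit of b.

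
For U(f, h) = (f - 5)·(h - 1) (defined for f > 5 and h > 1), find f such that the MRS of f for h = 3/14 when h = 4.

MU_f = (h−1), MU_h = (f−5).
MRS = (h−1)/(f−5).
Substitute h = 4: MRS = 3/(f − 5). Setting this equal to 3/14 gives f − 5 = 3/(3/14) = 14, so f = 19.

f = 19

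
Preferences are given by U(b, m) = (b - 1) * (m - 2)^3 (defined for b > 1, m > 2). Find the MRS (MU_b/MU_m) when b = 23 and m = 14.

MU_b = (m−2)^3, MU_m = 3·(b−1)·(m−2)^2.
MRS = (1/3)·(m−2)/(b−1).
At (23, 14): MRS = 2/11.
That is, one extra unit of b is worth 2/11 units of m at the margin.

MRS = 2/11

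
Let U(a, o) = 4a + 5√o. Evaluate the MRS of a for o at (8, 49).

MU_a = 4, MU_o = 5/(2√o).
MRS = 4 ÷ (5/(2√o)).
At (8, 49): MRS = 11.2.
That is, one extra unit of a is worth 11.2 units of o at the margin.

MRS = 11.2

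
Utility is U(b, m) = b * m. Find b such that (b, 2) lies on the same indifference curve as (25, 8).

b = 100

U(25, 8) = 200.
Set U(b, 2) = 200 and solve.
With m = 2: b = 200/2 = 100.
Check: U(100, 2) = 200.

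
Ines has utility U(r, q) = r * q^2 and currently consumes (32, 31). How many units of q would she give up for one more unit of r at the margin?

MRS = 31/64

MU_r = q^2 and MU_q = 2·r·q.
MRS = MU_r/MU_q = (1/2)·q/r.
At (32, 31): MRS = 31/64.
So at (32, 31) the consumer would give up 31/64 units of q for one more unit of r.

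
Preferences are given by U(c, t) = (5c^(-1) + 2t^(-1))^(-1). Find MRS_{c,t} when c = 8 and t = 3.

MRS = 45/128

For CES with ρ = -1, MRS = (5/2)·(t/c)^2.
At (8, 3): MRS = 45/128.
So at (8, 3) the consumer would give up 45/128 units of t for one more unit of c.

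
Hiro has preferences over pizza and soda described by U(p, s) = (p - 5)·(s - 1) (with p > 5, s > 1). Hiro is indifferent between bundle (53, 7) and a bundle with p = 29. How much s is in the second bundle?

U(53, 7) = 288.
Set U(29, s) = 288 and solve.
With p = 29: (29 − 5) = 24, so (s − 1) = 288/24 = 12.
So s = 1 + 12 = 13.
Check: U(29, 13) = 288.

s = 13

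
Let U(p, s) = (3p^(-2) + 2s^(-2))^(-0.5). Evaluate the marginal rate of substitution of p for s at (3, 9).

MRS = 40.5

For CES with ρ = -2, MRS = (3/2)·(s/p)^3.
At (3, 9): MRS = 40.5.
So at (3, 9) the consumer would give up 40.5 units of s for one more unit of p.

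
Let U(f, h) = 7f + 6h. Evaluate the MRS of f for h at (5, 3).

MU_f = 7, MU_h = 6, so MRS = 7/6 at every bundle.
At (5, 3): MRS = 7/6.
That is, one extra unit of f is worth 7/6 units of h at the margin.

MRS = 7/6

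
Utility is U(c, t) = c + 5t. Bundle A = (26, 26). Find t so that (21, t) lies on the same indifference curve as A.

U(26, 26) = 156.
Set U(21, t) = 156 and solve.
21 + 5t = 156 ⇒ 5t = 135 ⇒ t = 27.
Check: U(21, 27) = 156.

t = 27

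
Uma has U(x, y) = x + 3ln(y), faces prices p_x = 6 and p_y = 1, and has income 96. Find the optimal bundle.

MU_x = 1, MU_y = 3/y.
MRS = 1 ÷ (3/y).
Tangency: set MRS = p_x/p_y = 6/1 = 6.
MRS depends only on y: (1/3)·y = 6 ⇒ y* = 6/(1/3) = 18.
From the budget, 6·x = 96 − 1·18 = 78, so x* = 13.

x* = 13, y* = 18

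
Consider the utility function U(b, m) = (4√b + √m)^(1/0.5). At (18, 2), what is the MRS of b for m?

For CES with ρ = 0.5, MRS = (4/1)·√(m/b).
At (18, 2): MRS = 4/3.
That is, one extra unit of b is worth 4/3 units of m at the margin.

MRS = 4/3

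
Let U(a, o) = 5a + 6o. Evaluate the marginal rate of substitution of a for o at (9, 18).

MRS = 5/6

MU_a = 5, MU_o = 6, so MRS = 5/6 at every bundle.
At (9, 18): MRS = 5/6.
That is, one extra unit of a is worth 5/6 units of o at the margin.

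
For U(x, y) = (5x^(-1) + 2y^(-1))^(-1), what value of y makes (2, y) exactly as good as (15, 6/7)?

U depends on (x, y) only through S = 5x^(-1) + 2y^(-1), so equal utility means equal S. At (15, 6/7): S = 8/3.
With x = 2: 5·2^(-1) = 2.5, so 2y^(-1) = 8/3 − 2.5 = 1/6, i.e. y^(-1) = 1/12.
Hence y = 1/(1/12) = 12.
Check: U(2, 12) = 0.375.

y = 12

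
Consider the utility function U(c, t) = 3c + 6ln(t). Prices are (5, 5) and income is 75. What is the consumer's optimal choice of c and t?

c* = 13, t* = 2

MU_c = 3, MU_t = 6/t.
MRS = 3 ÷ (6/t).
Tangency: set MRS = p_c/p_t = 5/5 = 1.
MRS depends only on t: 0.5·t = 1 ⇒ t* = 1/0.5 = 2.
From the budget, 5·c = 75 − 5·2 = 65, so c* = 13.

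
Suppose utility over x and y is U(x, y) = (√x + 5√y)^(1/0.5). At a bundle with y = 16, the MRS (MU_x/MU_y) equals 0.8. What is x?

For CES with ρ = 0.5, MRS = (1/5)·√(y/x).
Setting (1/5)·√(16/x) = 0.8 gives √(16/x) = 4, so 16/x = 16 and x = 1.

x = 1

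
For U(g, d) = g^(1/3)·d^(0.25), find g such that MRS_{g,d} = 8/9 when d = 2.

g = 3

MU_g = 1/3·g^(-2/3)·d^(0.25) and MU_d = 0.25·g^(1/3)·d^(-0.75).
MRS = MU_g/MU_d = (4/3)·d/g.
Substitute d = 2: MRS = (8/3)/g. Setting (8/3)/g = 8/9 gives g = (8/3)/(8/9) = 3.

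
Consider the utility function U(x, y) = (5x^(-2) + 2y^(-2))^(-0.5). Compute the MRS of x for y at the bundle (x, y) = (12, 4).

For CES with ρ = -2, MRS = (5/2)·(y/x)^3.
At (12, 4): MRS = 5/54.
The indifference curve has slope −5/54 at this bundle.

MRS = 5/54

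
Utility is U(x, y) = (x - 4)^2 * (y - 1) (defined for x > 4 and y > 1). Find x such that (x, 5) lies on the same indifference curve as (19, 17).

x = 34

U(19, 17) = 3600.
Set U(x, 5) = 3600 and solve.
With y = 5: (5 − 1) = 4, so (x − 4)^2 = 3600/4 = 900.
Taking the square root (with x > 4): x − 4 = 30, so x = 34.
Check: U(34, 5) = 3600.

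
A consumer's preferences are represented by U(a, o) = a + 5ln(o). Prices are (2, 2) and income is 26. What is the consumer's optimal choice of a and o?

a* = 8, o* = 5

MU_a = 1, MU_o = 5/o.
MRS = 1 ÷ (5/o).
Tangency: set MRS = p_a/p_o = 2/2 = 1.
MRS depends only on o: 0.2·o = 1 ⇒ o* = 1/0.2 = 5.
From the budget, 2·a = 26 − 2·5 = 16, so a* = 8.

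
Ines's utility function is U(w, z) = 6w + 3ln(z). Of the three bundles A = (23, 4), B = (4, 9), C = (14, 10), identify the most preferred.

Evaluate utility at each bundle:
U(A) = 142.159.
U(B) = 30.592.
U(C) = 90.908.
Highest utility is A, so A ≻ C ≻ B.

Bundle A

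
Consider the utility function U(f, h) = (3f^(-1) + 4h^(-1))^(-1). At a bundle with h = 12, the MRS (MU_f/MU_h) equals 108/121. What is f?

f = 11

For CES with ρ = -1, MRS = (3/4)·(h/f)^2.
Setting (3/4)·(12/f)^2 = 108/121 gives (12/f)^2 = 144/121, so 12/f = 12/11 and f = 11.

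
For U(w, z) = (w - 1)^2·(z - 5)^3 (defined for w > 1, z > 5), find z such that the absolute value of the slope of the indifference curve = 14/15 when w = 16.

z = 26

MU_w = 2·(w−1)·(z−5)^3, MU_z = 3·(w−1)^2·(z−5)^2.
MRS = (2/3)·(z−5)/(w−1).
Substitute w = 16: MRS = (z − 5)/22.5. Setting this equal to 14/15 gives z − 5 = (14/15)·22.5 = 21, so z = 26.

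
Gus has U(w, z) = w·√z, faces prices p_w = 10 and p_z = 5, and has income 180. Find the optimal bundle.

w* = 12, z* = 12

MU_w = √z and MU_z = 0.5·w·z^(-0.5).
MRS = MU_w/MU_z = (2)·z/w.
Tangency: set MRS = p_w/p_z = 10/5 = 2.
So (2)·z/w = 2, i.e. z = w.
Substitute into the budget 10·w + 5·z = 180: 15·w = 180, so w* = 12.
Then z* = 12.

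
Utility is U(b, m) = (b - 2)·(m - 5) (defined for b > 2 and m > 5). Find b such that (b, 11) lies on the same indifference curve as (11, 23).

b = 29

U(11, 23) = 162.
Set U(b, 11) = 162 and solve.
With m = 11: (11 − 5) = 6, so (b − 2) = 162/6 = 27.
So b = 2 + 27 = 29.
Check: U(29, 11) = 162.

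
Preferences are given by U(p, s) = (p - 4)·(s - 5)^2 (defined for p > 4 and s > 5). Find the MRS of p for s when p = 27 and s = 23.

MRS = 9/23

MU_p = (s−5)^2, MU_s = 2·(p−4)·(s−5).
MRS = (1/2)·(s−5)/(p−4).
At (27, 23): MRS = 9/23.
So at (27, 23) the consumer would give up 9/23 units of s for one more unit of p.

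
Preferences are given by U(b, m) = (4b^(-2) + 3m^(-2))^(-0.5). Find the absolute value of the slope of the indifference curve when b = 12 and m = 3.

For CES with ρ = -2, MRS = (4/3)·(m/b)^3.
At (12, 3): MRS = 1/48.
So at (12, 3) the consumer would give up 1/48 units of m for one more unit of b.

MRS = 1/48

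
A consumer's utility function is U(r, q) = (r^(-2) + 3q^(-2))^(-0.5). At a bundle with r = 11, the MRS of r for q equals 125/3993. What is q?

For CES with ρ = -2, MRS = (1/3)·(q/r)^3.
Setting (1/3)·(q/11)^3 = 125/3993 gives (q/11)^3 = 125/1331, so q/11 = 5/11 and q = 5.

q = 5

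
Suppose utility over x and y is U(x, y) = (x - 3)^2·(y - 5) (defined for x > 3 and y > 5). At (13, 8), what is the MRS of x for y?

MRS = 0.6

MU_x = 2·(x−3)·(y−5), MU_y = (x−3)^2.
MRS = (2/1)·(y−5)/(x−3).
At (13, 8): MRS = 0.6.
The indifference curve has slope −0.6 at this bundle.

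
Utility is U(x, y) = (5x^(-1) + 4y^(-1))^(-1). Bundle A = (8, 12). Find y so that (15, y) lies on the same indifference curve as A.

U depends on (x, y) only through S = 5x^(-1) + 4y^(-1), so equal utility means equal S. At (8, 12): S = 23/24.
With x = 15: 5·15^(-1) = 1/3, so 4y^(-1) = 23/24 − 1/3 = 0.625, i.e. y^(-1) = 5/32.
Hence y = 1/(5/32) = 6.4.
Check: U(15, 6.4) = 1.0435.

y = 6.4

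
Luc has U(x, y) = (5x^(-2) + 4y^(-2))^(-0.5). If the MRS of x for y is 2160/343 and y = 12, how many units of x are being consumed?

For CES with ρ = -2, MRS = (5/4)·(y/x)^3.
Setting (5/4)·(12/x)^3 = 2160/343 gives (12/x)^3 = 1728/343, so 12/x = 12/7 and x = 7.

x = 7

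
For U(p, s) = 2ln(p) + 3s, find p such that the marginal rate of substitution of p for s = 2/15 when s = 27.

MU_p = 2/p, MU_s = 3.
MRS = 2/p ÷ 3.
MRS depends only on p: (2/3)/p = 2/15 ⇒ p = (2/3)/(2/15) = 5.

p = 5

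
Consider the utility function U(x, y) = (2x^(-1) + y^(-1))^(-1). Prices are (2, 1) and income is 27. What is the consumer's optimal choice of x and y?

x* = 9, y* = 9

For CES with ρ = -1, MRS = (2/1)·(y/x)^2.
Tangency: set MRS = p_x/p_y = 2/1 = 2.
So (y/x)^2 = 1; taking the square root, y/x = 1, i.e. y = x.
Substitute into the budget 2·x + 1·y = 27: 3·x = 27, so x* = 9 and y* = 9.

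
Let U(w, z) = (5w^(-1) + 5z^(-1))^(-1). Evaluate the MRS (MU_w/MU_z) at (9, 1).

MRS = 1/81

For CES with ρ = -1, MRS = (z/w)^2.
At (9, 1): MRS = 1/81.
So at (9, 1) the consumer would give up 1/81 units of z for one more unit of w.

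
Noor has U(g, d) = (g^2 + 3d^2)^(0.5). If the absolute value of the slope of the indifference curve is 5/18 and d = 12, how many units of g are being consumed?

For CES with ρ = 2, MRS = (1/3)·(d/g)^(-1).
Setting (1/3)·(12/g)^(-1) = 5/18 gives (12/g)^(-1) = 5/6, so 12/g = 1.2 and g = 10.

g = 10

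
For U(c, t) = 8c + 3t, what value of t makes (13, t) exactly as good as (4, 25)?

t = 1

U(4, 25) = 107.
Set U(13, t) = 107 and solve.
8·13 + 3t = 107 ⇒ 3t = 3 ⇒ t = 1.
Check: U(13, 1) = 107.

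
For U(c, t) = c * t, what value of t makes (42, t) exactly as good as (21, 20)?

t = 10

U(21, 20) = 420.
Set U(42, t) = 420 and solve.
With c = 42: t = 420/42 = 10.
Check: U(42, 10) = 420.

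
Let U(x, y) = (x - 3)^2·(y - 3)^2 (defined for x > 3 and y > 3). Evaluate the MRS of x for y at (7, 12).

MU_x = 2·(x−3)·(y−3)^2, MU_y = 2·(x−3)^2·(y−3).
MRS = (y−3)/(x−3).
At (7, 12): MRS = 2.25.
The indifference curve has slope −2.25 at this bundle.

MRS = 2.25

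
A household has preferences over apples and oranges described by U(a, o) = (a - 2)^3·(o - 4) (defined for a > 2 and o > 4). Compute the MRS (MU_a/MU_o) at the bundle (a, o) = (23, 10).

MU_a = 3·(a−2)^2·(o−4), MU_o = (a−2)^3.
MRS = (3/1)·(o−4)/(a−2).
At (23, 10): MRS = 6/7.
The indifference curve has slope −6/7 at this bundle.

MRS = 6/7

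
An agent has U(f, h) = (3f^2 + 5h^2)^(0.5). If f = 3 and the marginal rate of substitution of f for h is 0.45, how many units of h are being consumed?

For CES with ρ = 2, MRS = (3/5)·(h/f)^(-1).
Setting (3/5)·(h/3)^(-1) = 0.45 gives (h/3)^(-1) = 0.75, so h/3 = 4/3 and h = 4.

h = 4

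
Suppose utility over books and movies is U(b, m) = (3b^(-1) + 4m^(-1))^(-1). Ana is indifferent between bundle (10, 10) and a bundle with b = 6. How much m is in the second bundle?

U depends on (b, m) only through S = 3b^(-1) + 4m^(-1), so equal utility means equal S. At (10, 10): S = 0.7.
With b = 6: 3·6^(-1) = 0.5, so 4m^(-1) = 0.7 − 0.5 = 0.2, i.e. m^(-1) = 0.05.
Hence m = 1/0.05 = 20.
Check: U(6, 20) = 1.4286.

m = 20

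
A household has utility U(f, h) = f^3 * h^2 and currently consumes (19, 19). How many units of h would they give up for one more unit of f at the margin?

MRS = 1.5

MU_f = 3·f^2·h^2 and MU_h = 2·f^3·h.
MRS = MU_f/MU_h = (3/2)·h/f.
At (19, 19): MRS = 1.5.
The indifference curve has slope −1.5 at this bundle.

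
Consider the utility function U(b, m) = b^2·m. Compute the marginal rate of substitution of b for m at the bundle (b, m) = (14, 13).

MRS = 13/7

MU_b = 2·b·m and MU_m = b^2.
MRS = MU_b/MU_m = (2/1)·m/b.
At (14, 13): MRS = 13/7.
The indifference curve has slope −13/7 at this bundle.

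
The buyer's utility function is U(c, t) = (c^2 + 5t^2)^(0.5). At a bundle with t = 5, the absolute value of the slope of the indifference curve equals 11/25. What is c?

c = 11

For CES with ρ = 2, MRS = (1/5)·(t/c)^(-1).
Setting (1/5)·(5/c)^(-1) = 11/25 gives (5/c)^(-1) = 2.2, so 5/c = 5/11 and c = 11.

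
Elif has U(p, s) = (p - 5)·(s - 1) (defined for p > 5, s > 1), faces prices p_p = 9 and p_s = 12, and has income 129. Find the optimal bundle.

MU_p = (s−1), MU_s = (p−5).
MRS = (s−1)/(p−5).
Tangency: set MRS = p_p/p_s = 9/12 = 0.75.
So (s − 1)/(p − 5) = 0.75, i.e. (s − 1) = 0.75·(p − 5).
Rewrite the budget in excess-of-subsistence terms: 9·(p − 5) + 12·(s − 1) = 129 − 9·5 − 12·1 = 72.
Substituting, 18·(p − 5) = 72, so p − 5 = 4 and p* = 9.
Then s − 1 = 0.75·4 = 3, so s* = 4.

p* = 9, s* = 4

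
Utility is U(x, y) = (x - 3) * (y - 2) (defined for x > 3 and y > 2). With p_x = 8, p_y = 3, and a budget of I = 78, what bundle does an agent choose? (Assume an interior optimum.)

x* = 6, y* = 10

MU_x = (y−2), MU_y = (x−3).
MRS = (y−2)/(x−3).
Tangency: set MRS = p_x/p_y = 8/3.
So (y − 2)/(x − 3) = 8/3, i.e. (y − 2) = (8/3)·(x − 3).
Rewrite the budget in excess-of-subsistence terms: 8·(x − 3) + 3·(y − 2) = 78 − 8·3 − 3·2 = 48.
Substituting, 16·(x − 3) = 48, so x − 3 = 3 and x* = 6.
Then y − 2 = (8/3)·3 = 8, so y* = 10.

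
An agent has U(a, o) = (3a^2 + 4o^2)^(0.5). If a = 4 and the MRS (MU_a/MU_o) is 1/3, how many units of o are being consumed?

o = 9

For CES with ρ = 2, MRS = (3/4)·(o/a)^(-1).
Setting (3/4)·(o/4)^(-1) = 1/3 gives (o/4)^(-1) = 4/9, so o/4 = 2.25 and o = 9.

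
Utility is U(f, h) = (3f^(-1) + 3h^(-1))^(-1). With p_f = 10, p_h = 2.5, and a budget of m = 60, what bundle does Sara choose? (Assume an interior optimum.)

f* = 4, h* = 8

For CES with ρ = -1, MRS = (h/f)^2.
Tangency: set MRS = p_f/p_h = 10/2.5 = 4.
So (h/f)^2 = 4; taking the square root, h/f = 2, i.e. h = 2·f.
Substitute into the budget 10·f + 2.5·h = 60: 15·f = 60, so f* = 4 and h* = 2·4 = 8.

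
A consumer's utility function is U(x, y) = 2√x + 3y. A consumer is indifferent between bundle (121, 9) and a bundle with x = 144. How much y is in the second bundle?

U(121, 9) = 49.
Set U(144, y) = 49 and solve.
With x = 144: √144 = 12, so 3y = 49 − 2·12 = 25 and y = 25/3.
Check: U(144, 25/3) = 49.

y = 25/3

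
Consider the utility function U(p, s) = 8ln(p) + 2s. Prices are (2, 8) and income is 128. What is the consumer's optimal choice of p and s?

p* = 16, s* = 12

MU_p = 8/p, MU_s = 2.
MRS = 8/p ÷ 2.
Tangency: set MRS = p_p/p_s = 2/8 = 0.25.
MRS depends only on p: 4/p = 0.25 ⇒ p* = 4/0.25 = 16.
From the budget, 8·s = 128 − 2·16 = 96, so s* = 12.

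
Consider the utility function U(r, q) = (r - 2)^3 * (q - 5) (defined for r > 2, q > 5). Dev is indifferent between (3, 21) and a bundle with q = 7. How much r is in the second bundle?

U(3, 21) = 16.
Set U(r, 7) = 16 and solve.
With q = 7: (7 − 5) = 2, so (r − 2)^3 = 16/2 = 8.
Taking the cube root (with r > 2): r − 2 = 2, so r = 4.
Check: U(4, 7) = 16.

r = 4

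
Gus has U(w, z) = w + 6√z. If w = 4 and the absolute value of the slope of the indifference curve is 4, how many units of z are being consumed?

z = 144

MU_w = 1, MU_z = 6/(2√z).
MRS = 1 ÷ (6/(2√z)).
MRS depends only on z: (1/3)·√z = 4 ⇒ √z = 4/(1/3) = 12 ⇒ z = 144.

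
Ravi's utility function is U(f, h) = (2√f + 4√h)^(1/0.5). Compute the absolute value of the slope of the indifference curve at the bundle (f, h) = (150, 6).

MRS = 0.1

For CES with ρ = 0.5, MRS = (2/4)·√(h/f).
At (150, 6): MRS = 0.1.
That is, one extra unit of f is worth 0.1 units of h at the margin.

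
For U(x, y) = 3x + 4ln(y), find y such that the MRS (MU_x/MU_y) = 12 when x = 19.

MU_x = 3, MU_y = 4/y.
MRS = 3 ÷ (4/y).
MRS depends only on y: 0.75·y = 12 ⇒ y = 12/0.75 = 16.

y = 16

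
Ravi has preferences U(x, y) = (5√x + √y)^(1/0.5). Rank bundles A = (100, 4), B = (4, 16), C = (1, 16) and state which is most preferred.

Bundle A

Evaluate utility at each bundle:
U(A) = 2704.000.
U(B) = 196.000.
U(C) = 81.000.
Highest utility is A, so A ≻ B ≻ C.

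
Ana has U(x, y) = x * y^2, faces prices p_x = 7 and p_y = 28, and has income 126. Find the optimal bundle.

MU_x = y^2 and MU_y = 2·x·y.
MRS = MU_x/MU_y = (1/2)·y/x.
Tangency: set MRS = p_x/p_y = 7/28 = 0.25.
So (1/2)·y/x = 0.25, i.e. y = 0.5·x.
Substitute into the budget 7·x + 28·y = 126: 21·x = 126, so x* = 6.
Then y* = 0.5·6 = 3.

x* = 6, y* = 3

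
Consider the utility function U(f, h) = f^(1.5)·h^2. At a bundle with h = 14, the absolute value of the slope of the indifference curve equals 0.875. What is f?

MU_f = 1.5·√f·h^2 and MU_h = 2·f^(1.5)·h.
MRS = MU_f/MU_h = (0.75)·h/f.
Substitute h = 14: MRS = 10.5/f. Setting 10.5/f = 0.875 gives f = 10.5/0.875 = 12.

f = 12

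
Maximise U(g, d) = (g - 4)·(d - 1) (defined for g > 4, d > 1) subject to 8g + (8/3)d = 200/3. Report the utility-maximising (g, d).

g* = 6, d* = 7

MU_g = (d−1), MU_d = (g−4).
MRS = (d−1)/(g−4).
Tangency: set MRS = p_g/p_d = 8/(8/3) = 3.
So (d − 1)/(g − 4) = 3, i.e. (d − 1) = 3·(g − 4).
Rewrite the budget in excess-of-subsistence terms: 8·(g − 4) + (8/3)·(d − 1) = 200/3 − 8·4 − (8/3)·1 = 32.
Substituting, 16·(g − 4) = 32, so g − 4 = 2 and g* = 6.
Then d − 1 = 3·2 = 6, so d* = 7.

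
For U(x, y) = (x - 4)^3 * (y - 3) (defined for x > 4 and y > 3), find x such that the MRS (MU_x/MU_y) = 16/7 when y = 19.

MU_x = 3·(x−4)^2·(y−3), MU_y = (x−4)^3.
MRS = (3/1)·(y−3)/(x−4).
Substitute y = 19: MRS = 48/(x − 4). Setting this equal to 16/7 gives x − 4 = 48/(16/7) = 21, so x = 25.

x = 25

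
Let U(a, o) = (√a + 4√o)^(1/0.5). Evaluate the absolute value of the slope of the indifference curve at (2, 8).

MRS = 0.5

For CES with ρ = 0.5, MRS = (1/4)·√(o/a).
At (2, 8): MRS = 0.5.
The indifference curve has slope −0.5 at this bundle.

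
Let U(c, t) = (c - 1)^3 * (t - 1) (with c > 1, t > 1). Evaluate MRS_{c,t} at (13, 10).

MRS = 2.25

MU_c = 3·(c−1)^2·(t−1), MU_t = (c−1)^3.
MRS = (3/1)·(t−1)/(c−1).
At (13, 10): MRS = 2.25.
So at (13, 10) the consumer would give up 2.25 units of t for one more unit of c.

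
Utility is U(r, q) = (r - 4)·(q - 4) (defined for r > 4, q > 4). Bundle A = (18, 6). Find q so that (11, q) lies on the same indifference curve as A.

U(18, 6) = 28.
Set U(11, q) = 28 and solve.
With r = 11: (11 − 4) = 7, so (q − 4) = 28/7 = 4.
So q = 4 + 4 = 8.
Check: U(11, 8) = 28.

q = 8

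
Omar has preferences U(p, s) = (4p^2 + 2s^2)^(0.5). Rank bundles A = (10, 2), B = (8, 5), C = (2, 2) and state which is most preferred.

Bundle A

Evaluate utility at each bundle:
U(A) = 20.199.
U(B) = 17.493.
U(C) = 4.899.
Highest utility is A, so A ≻ B ≻ C.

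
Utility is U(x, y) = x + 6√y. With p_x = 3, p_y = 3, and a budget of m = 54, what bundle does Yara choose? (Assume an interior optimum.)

x* = 9, y* = 9

MU_x = 1, MU_y = 6/(2√y).
MRS = 1 ÷ (6/(2√y)).
Tangency: set MRS = p_x/p_y = 3/3 = 1.
MRS depends only on y: (1/3)·√y = 1 ⇒ √y = 1/(1/3) = 3 ⇒ y* = 9.
From the budget, 3·x = 54 − 3·9 = 27, so x* = 9.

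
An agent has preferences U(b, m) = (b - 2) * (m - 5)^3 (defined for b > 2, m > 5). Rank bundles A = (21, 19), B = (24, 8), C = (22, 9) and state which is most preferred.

Evaluate utility at each bundle:
U(A) = 52136.
U(B) = 594.
U(C) = 1280.
Highest utility is A, so A ≻ C ≻ B.

Bundle A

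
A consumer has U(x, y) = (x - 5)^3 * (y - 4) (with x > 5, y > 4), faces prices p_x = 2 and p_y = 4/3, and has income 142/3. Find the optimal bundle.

MU_x = 3·(x−5)^2·(y−4), MU_y = (x−5)^3.
MRS = (3/1)·(y−4)/(x−5).
Tangency: set MRS = p_x/p_y = 2/(4/3) = 1.5.
So (3/1)·(y − 4)/(x − 5) = 1.5, i.e. (y − 4) = 0.5·(x − 5).
Rewrite the budget in excess-of-subsistence terms: 2·(x − 5) + (4/3)·(y − 4) = 142/3 − 2·5 − (4/3)·4 = 32.
Substituting, (8/3)·(x − 5) = 32, so x − 5 = 12 and x* = 17.
Then y − 4 = 0.5·12 = 6, so y* = 10.

x* = 17, y* = 10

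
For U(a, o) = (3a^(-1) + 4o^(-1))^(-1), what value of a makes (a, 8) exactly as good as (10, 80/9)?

a = 12

U depends on (a, o) only through S = 3a^(-1) + 4o^(-1), so equal utility means equal S. At (10, 80/9): S = 0.75.
With o = 8: 4·8^(-1) = 0.5, so 3a^(-1) = 0.75 − 0.5 = 0.25, i.e. a^(-1) = 1/12.
Hence a = 1/(1/12) = 12.
Check: U(12, 8) = 1.3333.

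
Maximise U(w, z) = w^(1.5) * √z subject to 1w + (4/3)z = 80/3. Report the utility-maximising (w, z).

MU_w = 1.5·√w·√z and MU_z = 0.5·w^(1.5)·z^(-0.5).
MRS = MU_w/MU_z = (3)·z/w.
Tangency: set MRS = p_w/p_z = 1/(4/3) = 0.75.
So (3)·z/w = 0.75, i.e. z = 0.25·w.
Substitute into the budget 1·w + (4/3)·z = 80/3: (4/3)·w = 80/3, so w* = 20.
Then z* = 0.25·20 = 5.

w* = 20, z* = 5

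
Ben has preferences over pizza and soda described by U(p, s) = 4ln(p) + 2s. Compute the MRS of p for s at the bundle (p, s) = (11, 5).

MRS = 2/11

MU_p = 4/p, MU_s = 2.
MRS = 4/p ÷ 2.
At (11, 5): MRS = 2/11.
The indifference curve has slope −2/11 at this bundle.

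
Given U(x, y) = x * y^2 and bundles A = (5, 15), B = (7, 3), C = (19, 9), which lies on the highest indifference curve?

Evaluate utility at each bundle:
U(A) = 1125.
U(B) = 63.
U(C) = 1539.
Highest utility is C, so C ≻ A ≻ B.

Bundle C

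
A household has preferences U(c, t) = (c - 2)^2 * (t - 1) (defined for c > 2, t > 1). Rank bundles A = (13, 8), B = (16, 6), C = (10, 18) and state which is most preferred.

Bundle C

Evaluate utility at each bundle:
U(A) = 847.
U(B) = 980.
U(C) = 1088.
Highest utility is C, so C ≻ B ≻ A.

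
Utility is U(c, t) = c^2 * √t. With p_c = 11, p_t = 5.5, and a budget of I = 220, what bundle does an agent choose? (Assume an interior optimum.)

c* = 16, t* = 8

MU_c = 2·c·√t and MU_t = 0.5·c^2·t^(-0.5).
MRS = MU_c/MU_t = (4)·t/c.
Tangency: set MRS = p_c/p_t = 11/5.5 = 2.
So (4)·t/c = 2, i.e. t = 0.5·c.
Substitute into the budget 11·c + 5.5·t = 220: 13.75·c = 220, so c* = 16.
Then t* = 0.5·16 = 8.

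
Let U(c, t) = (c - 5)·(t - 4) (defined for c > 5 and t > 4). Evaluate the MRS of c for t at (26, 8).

MRS = 4/21

MU_c = (t−4), MU_t = (c−5).
MRS = (t−4)/(c−5).
At (26, 8): MRS = 4/21.
So at (26, 8) the consumer would give up 4/21 units of t for one more unit of c.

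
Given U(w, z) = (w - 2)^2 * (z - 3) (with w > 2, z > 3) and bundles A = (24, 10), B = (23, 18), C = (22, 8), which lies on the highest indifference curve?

Evaluate utility at each bundle:
U(A) = 3388.
U(B) = 6615.
U(C) = 2000.
Highest utility is B, so B ≻ A ≻ C.

Bundle B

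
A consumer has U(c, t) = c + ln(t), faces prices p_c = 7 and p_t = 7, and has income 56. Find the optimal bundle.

c* = 7, t* = 1

MU_c = 1, MU_t = 1/t.
MRS = 1 ÷ (1/t).
Tangency: set MRS = p_c/p_t = 7/7 = 1.
MRS depends only on t: t = 1 ⇒ t* = 1.
From the budget, 7·c = 56 − 7·1 = 49, so c* = 7.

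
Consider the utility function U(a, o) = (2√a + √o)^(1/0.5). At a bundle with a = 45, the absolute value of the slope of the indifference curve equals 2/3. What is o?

o = 5

For CES with ρ = 0.5, MRS = (2/1)·√(o/a).
Setting (2/1)·√(o/45) = 2/3 gives √(o/45) = 1/3, so o/45 = 1/9 and o = 5.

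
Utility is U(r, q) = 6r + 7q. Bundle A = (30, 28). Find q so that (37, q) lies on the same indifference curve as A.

q = 22

U(30, 28) = 376.
Set U(37, q) = 376 and solve.
6·37 + 7q = 376 ⇒ 7q = 154 ⇒ q = 22.
Check: U(37, 22) = 376.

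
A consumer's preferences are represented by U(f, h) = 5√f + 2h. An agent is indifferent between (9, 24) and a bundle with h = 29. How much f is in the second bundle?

U(9, 24) = 63.
Set U(f, 29) = 63 and solve.
With h = 29: 5√f = 63 − 2·29 = 5, so √f = 1 and f = 1.
Check: U(1, 29) = 63.

f = 1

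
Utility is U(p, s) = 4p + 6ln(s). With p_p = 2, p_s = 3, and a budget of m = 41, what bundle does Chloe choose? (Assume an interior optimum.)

MU_p = 4, MU_s = 6/s.
MRS = 4 ÷ (6/s).
Tangency: set MRS = p_p/p_s = 2/3.
MRS depends only on s: (2/3)·s = 2/3 ⇒ s* = (2/3)/(2/3) = 1.
From the budget, 2·p = 41 − 3·1 = 38, so p* = 19.

p* = 19, s* = 1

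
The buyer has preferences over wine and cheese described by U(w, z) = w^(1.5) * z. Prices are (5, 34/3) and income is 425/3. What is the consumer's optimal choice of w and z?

MU_w = 1.5·√w·z and MU_z = w^(1.5).
MRS = MU_w/MU_z = (1.5)·z/w.
Tangency: set MRS = p_w/p_z = 5/(34/3) = 15/34.
So (1.5)·z/w = 15/34, i.e. z = (5/17)·w.
Substitute into the budget 5·w + (34/3)·z = 425/3: (25/3)·w = 425/3, so w* = 17.
Then z* = (5/17)·17 = 5.

w* = 17, z* = 5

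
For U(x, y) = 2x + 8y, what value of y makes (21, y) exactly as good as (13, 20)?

U(13, 20) = 186.
Set U(21, y) = 186 and solve.
2·21 + 8y = 186 ⇒ 8y = 144 ⇒ y = 18.
Check: U(21, 18) = 186.

y = 18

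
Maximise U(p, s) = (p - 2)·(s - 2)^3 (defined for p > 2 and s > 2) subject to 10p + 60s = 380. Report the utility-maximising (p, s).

p* = 8, s* = 5

MU_p = (s−2)^3, MU_s = 3·(p−2)·(s−2)^2.
MRS = (1/3)·(s−2)/(p−2).
Tangency: set MRS = p_p/p_s = 10/60 = 1/6.
So (1/3)·(s − 2)/(p − 2) = 1/6, i.e. (s − 2) = 0.5·(p − 2).
Rewrite the budget in excess-of-subsistence terms: 10·(p − 2) + 60·(s − 2) = 380 − 10·2 − 60·2 = 240.
Substituting, 40·(p − 2) = 240, so p − 2 = 6 and p* = 8.
Then s − 2 = 0.5·6 = 3, so s* = 5.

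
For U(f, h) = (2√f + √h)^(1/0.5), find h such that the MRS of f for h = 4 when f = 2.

For CES with ρ = 0.5, MRS = (2/1)·√(h/f).
Setting (2/1)·√(h/2) = 4 gives √(h/2) = 2, so h/2 = 4 and h = 8.

h = 8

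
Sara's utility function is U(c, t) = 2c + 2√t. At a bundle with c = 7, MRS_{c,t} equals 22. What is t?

MU_c = 2, MU_t = 2/(2√t).
MRS = 2 ÷ (2/(2√t)).
MRS depends only on t: 2·√t = 22 ⇒ √t = 22/2 = 11 ⇒ t = 121.

t = 121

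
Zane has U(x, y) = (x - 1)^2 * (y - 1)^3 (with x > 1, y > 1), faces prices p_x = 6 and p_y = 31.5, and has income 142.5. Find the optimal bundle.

x* = 8, y* = 3

MU_x = 2·(x−1)·(y−1)^3, MU_y = 3·(x−1)^2·(y−1)^2.
MRS = (2/3)·(y−1)/(x−1).
Tangency: set MRS = p_x/p_y = 6/31.5 = 4/21.
So (2/3)·(y − 1)/(x − 1) = 4/21, i.e. (y − 1) = (2/7)·(x − 1).
Rewrite the budget in excess-of-subsistence terms: 6·(x − 1) + 31.5·(y − 1) = 142.5 − 6·1 − 31.5·1 = 105.
Substituting, 15·(x − 1) = 105, so x − 1 = 7 and x* = 8.
Then y − 1 = (2/7)·7 = 2, so y* = 3.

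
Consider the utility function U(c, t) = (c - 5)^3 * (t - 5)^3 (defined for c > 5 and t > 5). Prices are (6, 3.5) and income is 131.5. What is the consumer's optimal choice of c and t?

MU_c = 3·(c−5)^2·(t−5)^3, MU_t = 3·(c−5)^3·(t−5)^2.
MRS = (t−5)/(c−5).
Tangency: set MRS = p_c/p_t = 6/3.5 = 12/7.
So (t − 5)/(c − 5) = 12/7, i.e. (t − 5) = (12/7)·(c − 5).
Rewrite the budget in excess-of-subsistence terms: 6·(c − 5) + 3.5·(t − 5) = 131.5 − 6·5 − 3.5·5 = 84.
Substituting, 12·(c − 5) = 84, so c − 5 = 7 and c* = 12.
Then t − 5 = (12/7)·7 = 12, so t* = 17.

c* = 12, t* = 17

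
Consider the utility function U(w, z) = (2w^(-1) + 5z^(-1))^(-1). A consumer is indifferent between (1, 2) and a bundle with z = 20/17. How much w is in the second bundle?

w = 8

U depends on (w, z) only through S = 2w^(-1) + 5z^(-1), so equal utility means equal S. At (1, 2): S = 4.5.
With z = 20/17: 5·(20/17)^(-1) = 4.25, so 2w^(-1) = 4.5 − 4.25 = 0.25, i.e. w^(-1) = 0.125.
Hence w = 1/0.125 = 8.
Check: U(8, 20/17) = 0.2222.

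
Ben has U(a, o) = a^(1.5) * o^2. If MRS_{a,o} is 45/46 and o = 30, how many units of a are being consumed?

a = 23

MU_a = 1.5·√a·o^2 and MU_o = 2·a^(1.5)·o.
MRS = MU_a/MU_o = (0.75)·o/a.
Substitute o = 30: MRS = 22.5/a. Setting 22.5/a = 45/46 gives a = 22.5/(45/46) = 23.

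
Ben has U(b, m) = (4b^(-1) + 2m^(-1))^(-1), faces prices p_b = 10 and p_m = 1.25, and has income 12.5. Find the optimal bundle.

For CES with ρ = -1, MRS = (4/2)·(m/b)^2.
Tangency: set MRS = p_b/p_m = 10/1.25 = 8.
So (m/b)^2 = 4; taking the square root, m/b = 2, i.e. m = 2·b.
Substitute into the budget 10·b + 1.25·m = 12.5: 12.5·b = 12.5, so b* = 1 and m* = 2·1 = 2.

b* = 1, m* = 2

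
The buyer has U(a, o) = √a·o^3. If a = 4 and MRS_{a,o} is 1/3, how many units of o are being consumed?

o = 8

MU_a = 0.5·a^(-0.5)·o^3 and MU_o = 3·√a·o^2.
MRS = MU_a/MU_o = (1/6)·o/a.
Substitute a = 4: MRS = o/24. Setting o/24 = 1/3 gives o = (1/3)·24 = 8.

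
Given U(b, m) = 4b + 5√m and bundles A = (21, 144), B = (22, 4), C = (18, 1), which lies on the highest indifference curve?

Evaluate utility at each bundle:
U(A) = 144.000.
U(B) = 98.000.
U(C) = 77.000.
Highest utility is A, so A ≻ B ≻ C.

Bundle A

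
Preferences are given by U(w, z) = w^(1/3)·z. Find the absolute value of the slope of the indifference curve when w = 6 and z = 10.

MU_w = 1/3·w^(-2/3)·z and MU_z = w^(1/3).
MRS = MU_w/MU_z = (1/3)·z/w.
At (6, 10): MRS = 5/9.
That is, one extra unit of w is worth 5/9 units of z at the margin.

MRS = 5/9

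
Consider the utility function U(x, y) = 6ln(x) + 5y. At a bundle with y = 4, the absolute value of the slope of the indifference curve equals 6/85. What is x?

MU_x = 6/x, MU_y = 5.
MRS = 6/x ÷ 5.
MRS depends only on x: 1.2/x = 6/85 ⇒ x = 1.2/(6/85) = 17.

x = 17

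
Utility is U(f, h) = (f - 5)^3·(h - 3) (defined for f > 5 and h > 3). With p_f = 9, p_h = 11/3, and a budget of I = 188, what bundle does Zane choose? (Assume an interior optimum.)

f* = 16, h* = 12

MU_f = 3·(f−5)^2·(h−3), MU_h = (f−5)^3.
MRS = (3/1)·(h−3)/(f−5).
Tangency: set MRS = p_f/p_h = 9/(11/3) = 27/11.
So (3/1)·(h − 3)/(f − 5) = 27/11, i.e. (h − 3) = (9/11)·(f − 5).
Rewrite the budget in excess-of-subsistence terms: 9·(f − 5) + (11/3)·(h − 3) = 188 − 9·5 − (11/3)·3 = 132.
Substituting, 12·(f − 5) = 132, so f − 5 = 11 and f* = 16.
Then h − 3 = (9/11)·11 = 9, so h* = 12.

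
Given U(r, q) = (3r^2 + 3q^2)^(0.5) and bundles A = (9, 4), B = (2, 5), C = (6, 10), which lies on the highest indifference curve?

Evaluate utility at each bundle:
U(A) = 17.059.
U(B) = 9.327.
U(C) = 20.199.
Highest utility is C, so C ≻ A ≻ B.

Bundle C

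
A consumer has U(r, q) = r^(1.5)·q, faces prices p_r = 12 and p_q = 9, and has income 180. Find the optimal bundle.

MU_r = 1.5·√r·q and MU_q = r^(1.5).
MRS = MU_r/MU_q = (1.5)·q/r.
Tangency: set MRS = p_r/p_q = 12/9 = 4/3.
So (1.5)·q/r = 4/3, i.e. q = (8/9)·r.
Substitute into the budget 12·r + 9·q = 180: 20·r = 180, so r* = 9.
Then q* = (8/9)·9 = 8.

r* = 9, q* = 8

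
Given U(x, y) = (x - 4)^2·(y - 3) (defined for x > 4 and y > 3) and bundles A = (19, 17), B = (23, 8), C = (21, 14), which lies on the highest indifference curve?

Evaluate utility at each bundle:
U(A) = 3150.
U(B) = 1805.
U(C) = 3179.
Highest utility is C, so C ≻ A ≻ B.

Bundle C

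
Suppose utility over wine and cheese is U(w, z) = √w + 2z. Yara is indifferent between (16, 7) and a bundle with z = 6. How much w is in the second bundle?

U(16, 7) = 18.
Set U(w, 6) = 18 and solve.
With z = 6: √w = 18 − 2·6 = 6, so √w = 6 and w = 36.
Check: U(36, 6) = 18.

w = 36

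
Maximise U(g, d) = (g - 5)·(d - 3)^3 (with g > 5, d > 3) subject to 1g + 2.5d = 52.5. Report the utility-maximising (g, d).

MU_g = (d−3)^3, MU_d = 3·(g−5)·(d−3)^2.
MRS = (1/3)·(d−3)/(g−5).
Tangency: set MRS = p_g/p_d = 1/2.5 = 0.4.
So (1/3)·(d − 3)/(g − 5) = 0.4, i.e. (d − 3) = 1.2·(g − 5).
Rewrite the budget in excess-of-subsistence terms: 1·(g − 5) + 2.5·(d − 3) = 52.5 − 1·5 − 2.5·3 = 40.
Substituting, 4·(g − 5) = 40, so g − 5 = 10 and g* = 15.
Then d − 3 = 1.2·10 = 12, so d* = 15.

g* = 15, d* = 15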